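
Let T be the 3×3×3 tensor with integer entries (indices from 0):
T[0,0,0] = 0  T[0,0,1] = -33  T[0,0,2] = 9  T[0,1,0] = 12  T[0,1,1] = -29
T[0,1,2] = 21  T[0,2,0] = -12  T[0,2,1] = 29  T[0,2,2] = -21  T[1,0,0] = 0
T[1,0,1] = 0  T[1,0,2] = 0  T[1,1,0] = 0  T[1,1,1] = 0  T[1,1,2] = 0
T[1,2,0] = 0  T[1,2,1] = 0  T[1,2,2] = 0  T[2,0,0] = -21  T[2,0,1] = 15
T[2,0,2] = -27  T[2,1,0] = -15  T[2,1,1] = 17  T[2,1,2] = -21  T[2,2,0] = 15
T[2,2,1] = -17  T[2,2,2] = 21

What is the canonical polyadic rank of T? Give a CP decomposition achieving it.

Lower bound: the mode-2 unfolding of T (rows indexed by j, columns by (i,k) = (0,0), (0,1), (0,2), (1,0), (1,1), (1,2), (2,0), (2,1), (2,2)) is [[0, -33, 9, 0, 0, 0, -21, 15, -27], [12, -29, 21, 0, 0, 0, -15, 17, -21], [-12, 29, -21, 0, 0, 0, 15, -17, 21]].
There the 2×2 minor on rows j ∈ {0, 1}, columns (i,k) ∈ {(0,0), (0,1)} is det [[0, -33], [12, -29]] = 396 ≠ 0, so this unfolding has rank ≥ 2; CP rank is at least every unfolding rank, so rank(T) ≥ 2. (This is only a lower bound: in general the CP rank may exceed every unfolding rank, so we still need to exhibit 2 rank-1 terms summing to T.)
Upper bound — finding two terms. Write S_k = T[:,:,k] for the frontal slices: S₀ = [[0, 12, -12], [0, 0, 0], [-21, -15, 15]], S₁ = [[-33, -29, 29], [0, 0, 0], [15, 17, -17]], S₂ = [[9, 21, -21], [0, 0, 0], [-27, -21, 21]].
If T = a₁ ⊗ b₁ ⊗ c₁ + a₂ ⊗ b₂ ⊗ c₂ then each S_k = c₁[k]·a₁b₁ᵀ + c₂[k]·a₂b₂ᵀ. S₀ and S₁ are linearly independent, so a₁b₁ᵀ and a₂b₂ᵀ must span the same plane of matrices: they are the rank-1 matrices of the form x·S₀ + y·S₁.
The 2×2 minor of x·S₀ + y·S₁ on rows {0,2}, columns {0,1} is 252·x² − 294·xy − 126·y² = 42·(2·x − 3·y)(3·x + y), vanishing at (x:y) = (3:2) and (1:-3).
M₁ = 3·S₀ + 2·S₁ = [[-66, -22, 22], [0, 0, 0], [-33, -11, 11]] = (-11)·(2, 0, 1)(3, 1, -1)ᵀ and M₂ = S₀ − 3·S₁ = [[99, 99, -99], [0, 0, 0], [-66, -66, 66]] = 33·(3, 0, -2)(1, 1, -1)ᵀ, so take a₁ = (2, 0, 1), b₁ = (3, 1, -1), a₂ = (3, 0, -2), b₂ = (1, 1, -1).
Each slice is an integer combination of E₁ = a₁b₁ᵀ and E₂ = a₂b₂ᵀ: S₀ = −3·E₁ + 6·E₂, S₁ = −E₁ − 9·E₂, S₂ = −3·E₁ + 9·E₂; reading off coefficients, c₁ = (-3, -1, -3) and c₂ = (6, -9, 9).
Hence T = (2, 0, 1) ⊗ (3, 1, -1) ⊗ (-3, -1, -3) + (3, 0, -2) ⊗ (1, 1, -1) ⊗ (6, -9, 9), so rank(T) ≤ 2.
These bounds meet, so rank(T) = 2.

rank(T) = 2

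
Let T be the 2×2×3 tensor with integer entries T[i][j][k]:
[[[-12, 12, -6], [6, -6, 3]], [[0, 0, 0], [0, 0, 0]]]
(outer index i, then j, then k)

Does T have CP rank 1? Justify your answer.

If T = a ⊗ b ⊗ c then every fibre of T is a multiple of the corresponding factor, so read the factors off the fibres through the nonzero entry T[0,0,0] = -12.
The mode-1 fibre T[:,0,0] = [-12, 0] gives a = [1, 0] (primitive direction); the mode-2 fibre T[0,:,0] = [-12, 6] gives b = [2, -1]; then c[k] = T[0,0,k] / (a[0]·b[0]) = [-12, 12, -6] / 2 = [-6, 6, -3].
Expanding [1, 0] ⊗ [2, -1] ⊗ [-6, 6, -3] reproduces all 12 entries of T, so T = [1, 0] ⊗ [2, -1] ⊗ [-6, 6, -3] and rank(T) ≤ 1.
Equivalently every frontal slice T[:,:,k] is c[k] times the rank-1 matrix [1, 0] ⊗ [2, -1]. So T has rank 1 (it is nonzero).

Yes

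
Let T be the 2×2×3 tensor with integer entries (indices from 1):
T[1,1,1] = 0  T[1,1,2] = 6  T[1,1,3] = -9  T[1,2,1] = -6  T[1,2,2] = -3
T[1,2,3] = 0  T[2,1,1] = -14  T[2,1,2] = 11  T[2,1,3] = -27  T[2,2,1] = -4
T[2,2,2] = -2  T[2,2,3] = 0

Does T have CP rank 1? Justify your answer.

The mode-2 unfolding of T (rows indexed by j, columns by (i,k) = (1,1), (1,2), (1,3), (2,1), (2,2), (2,3)) is [[0, 6, -9, -14, 11, -27], [-6, -3, 0, -4, -2, 0]].
There the 2×2 minor on rows j ∈ {1, 2}, columns (i,k) ∈ {(1,1), (1,2)} is det [[0, 6], [-6, -3]] = 36 ≠ 0, so this unfolding has rank ≥ 2; CP rank is at least every unfolding rank, so rank(T) ≥ 2.
In particular rank(T) ≥ 2 > 1, so T is not rank-1.

No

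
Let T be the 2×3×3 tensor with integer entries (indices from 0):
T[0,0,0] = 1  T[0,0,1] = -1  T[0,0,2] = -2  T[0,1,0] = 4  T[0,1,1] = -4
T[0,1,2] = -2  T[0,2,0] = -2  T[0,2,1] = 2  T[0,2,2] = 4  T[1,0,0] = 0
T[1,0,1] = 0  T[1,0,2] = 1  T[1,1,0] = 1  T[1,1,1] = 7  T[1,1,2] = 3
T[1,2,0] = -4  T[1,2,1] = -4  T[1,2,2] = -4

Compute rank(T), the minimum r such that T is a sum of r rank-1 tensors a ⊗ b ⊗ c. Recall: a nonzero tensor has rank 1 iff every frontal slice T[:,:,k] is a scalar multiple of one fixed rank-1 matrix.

Lower bound: the mode-2 unfolding of T (rows indexed by j, columns by (i,k) = (0,0), (0,1), (0,2), (1,0), (1,1), (1,2)) is [[1, -1, -2, 0, 0, 1], [4, -4, -2, 1, 7, 3], [-2, 2, 4, -4, -4, -4]].
There the 3×3 minor on rows j ∈ {0, 1, 2}, columns (i,k) ∈ {(0,0), (0,2), (1,0)} is det [[1, -2, 0], [4, -2, 1], [-2, 4, -4]] = -24 ≠ 0, so this unfolding has rank ≥ 3; CP rank is at least every unfolding rank, so rank(T) ≥ 3. (Flattening ranks never certify an upper bound on CP rank; for that we must actually write T with 3 rank-1 terms.)
Upper bound: T is a sum of 3 rank-1 terms, T = [0, 1] ⊗ [0, 1, -1] ⊗ [4, 4, 2] + [1, -1] ⊗ [1, -2, -2] ⊗ [-1, 1, 0] + [2, -1] ⊗ [1, 1, -2] ⊗ [1, -1, -1] (one valid choice — decompositions are not unique — normalised so each a, b is primitive with positive first nonzero entry; check it by expanding all entries), so rank(T) ≤ 3.
These bounds meet, so rank(T) = 3.
Check entry T[0,0,0] = 1: (0)·(0)·(4) + (1)·(1)·(-1) + (2)·(1)·(1) = 1.

3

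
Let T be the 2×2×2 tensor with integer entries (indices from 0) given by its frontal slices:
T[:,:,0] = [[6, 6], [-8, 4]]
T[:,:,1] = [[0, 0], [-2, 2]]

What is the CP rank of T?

2

Lower bound: the mode-1 unfolding of T (rows indexed by i, columns by (j,k) = (0,0), (0,1), (1,0), (1,1)) is [[6, 0, 6, 0], [-8, -2, 4, 2]].
There the 2×2 minor on rows i ∈ {0, 1}, columns (j,k) ∈ {(0,0), (0,1)} is det [[6, 0], [-8, -2]] = -12 ≠ 0, so this unfolding has rank ≥ 2; CP rank is at least every unfolding rank, so rank(T) ≥ 2. (Unfolding ranks only ever bound the CP rank from below — rank(T) can be strictly larger than all of them — so the matching upper bound has to come from an explicit 2-term decomposition.)
Upper bound — finding two terms. Write S_k = T[:,:,k] for the frontal slices: S₀ = [[6, 6], [-8, 4]], S₁ = [[0, 0], [-2, 2]].
If T = a₁ ⊗ b₁ ⊗ c₁ + a₂ ⊗ b₂ ⊗ c₂ then each S_k = c₁[k]·a₁b₁ᵀ + c₂[k]·a₂b₂ᵀ. S₀ and S₁ are linearly independent, so a₁b₁ᵀ and a₂b₂ᵀ must span the same plane of matrices: they are the rank-1 matrices of the form x·S₀ + y·S₁.
det(x·S₀ + y·S₁) is 72·x² + 24·xy = 24·(3·x + y)(x), vanishing at (x:y) = (1:-3) and (0:1).
M₁ = S₀ − 3·S₁ = [[6, 6], [-2, -2]] = 2·[3, -1][1, 1]ᵀ and M₂ = S₁ = [[0, 0], [-2, 2]] = (-2)·[0, 1][1, -1]ᵀ, so take a₁ = [3, -1], b₁ = [1, 1], a₂ = [0, 1], b₂ = [1, -1].
Each slice is an integer combination of E₁ = a₁b₁ᵀ and E₂ = a₂b₂ᵀ: S₀ = 2·E₁ − 6·E₂, S₁ = −2·E₂; reading off coefficients, c₁ = [2, 0] and c₂ = [-6, -2].
Hence T = [3, -1] ⊗ [1, 1] ⊗ [2, 0] + [0, 1] ⊗ [1, -1] ⊗ [-6, -2], so rank(T) ≤ 2.
These bounds meet, so rank(T) = 2.
Check entry T[0,0,0] = 6: (3)·(1)·(2) + (0)·(1)·(-6) = 6.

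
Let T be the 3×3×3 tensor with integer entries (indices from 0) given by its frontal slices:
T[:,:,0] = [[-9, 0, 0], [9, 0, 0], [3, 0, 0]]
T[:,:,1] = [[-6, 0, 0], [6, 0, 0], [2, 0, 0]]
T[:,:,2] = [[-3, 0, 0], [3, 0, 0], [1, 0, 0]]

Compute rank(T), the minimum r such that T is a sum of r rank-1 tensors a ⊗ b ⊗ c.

1

Lower bound: T ≠ 0 (e.g. T[0,0,0] = -9), so rank(T) ≥ 1.
Upper bound: if T = a ⊗ b ⊗ c then every fibre of T is a multiple of the corresponding factor, so read the factors off the fibres through the nonzero entry T[0,0,0] = -9.
The mode-1 fibre T[:,0,0] = [-9, 9, 3] gives a = [3, -3, -1] (primitive direction); the mode-2 fibre T[0,:,0] = [-9, 0, 0] gives b = [1, 0, 0]; then c[k] = T[0,0,k] / (a[0]·b[0]) = [-9, -6, -3] / 3 = [-3, -2, -1].
Expanding [3, -3, -1] ⊗ [1, 0, 0] ⊗ [-3, -2, -1] reproduces all 27 entries of T, so T = [3, -3, -1] ⊗ [1, 0, 0] ⊗ [-3, -2, -1] and rank(T) ≤ 1.
These bounds meet, so rank(T) = 1.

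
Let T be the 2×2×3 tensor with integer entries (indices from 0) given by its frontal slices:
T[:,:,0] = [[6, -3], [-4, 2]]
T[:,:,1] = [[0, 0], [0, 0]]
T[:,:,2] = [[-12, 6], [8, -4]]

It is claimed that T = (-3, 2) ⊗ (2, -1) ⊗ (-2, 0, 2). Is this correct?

No

Reconstruct entry (0,0,0) from the claimed factors: Σₗ aₗ[0]bₗ[0]cₗ[0] = (-3)·(2)·(-2) = 12, but T[0,0,0] = 6. The claim is false.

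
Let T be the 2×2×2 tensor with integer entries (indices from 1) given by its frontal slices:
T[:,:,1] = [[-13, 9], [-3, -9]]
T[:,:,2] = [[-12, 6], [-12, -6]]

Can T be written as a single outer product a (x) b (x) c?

The mode-1 unfolding of T (rows indexed by i, columns by (j,k) = (1,1), (1,2), (2,1), (2,2)) is [[-13, -12, 9, 6], [-3, -12, -9, -6]].
There the 2×2 minor on rows i ∈ {1, 2}, columns (j,k) ∈ {(1,1), (1,2)} is det [[-13, -12], [-3, -12]] = 120 ≠ 0, so this unfolding has rank ≥ 2; CP rank is at least every unfolding rank, so rank(T) ≥ 2.
In particular rank(T) ≥ 2 > 1, so T is not rank-1.

No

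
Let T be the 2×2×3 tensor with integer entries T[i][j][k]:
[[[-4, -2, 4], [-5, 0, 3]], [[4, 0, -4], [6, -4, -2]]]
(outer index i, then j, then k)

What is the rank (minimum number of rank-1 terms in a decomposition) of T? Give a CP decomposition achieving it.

rank(T) = 3

Lower bound: in the mode-3 unfolding of T (rows indexed by k, columns by (i,j)) the 3×3 minor on rows k ∈ {0, 1, 2}, columns (i,j) ∈ {(0,0), (0,1), (1,0)} is det [[-4, -5, 4], [-2, 0, 0], [4, 3, -4]] = 16 ≠ 0, so that unfolding has rank ≥ 3 and hence rank(T) ≥ 3 (CP rank is at least every unfolding rank, though it can be larger).
Upper bound: T is a sum of 3 rank-1 terms, T = [1, -2] ∘ [0, 1] ∘ [-1, 2, -1] + [1, -1] ∘ [1, 1] ∘ [-4, 0, 4] + [1, 0] ∘ [1, 1] ∘ [0, -2, 0] (one valid choice — decompositions are not unique — normalised so each a, b is primitive with positive first nonzero entry; check it by expanding all entries), so rank(T) ≤ 3.
These bounds meet, so rank(T) = 3.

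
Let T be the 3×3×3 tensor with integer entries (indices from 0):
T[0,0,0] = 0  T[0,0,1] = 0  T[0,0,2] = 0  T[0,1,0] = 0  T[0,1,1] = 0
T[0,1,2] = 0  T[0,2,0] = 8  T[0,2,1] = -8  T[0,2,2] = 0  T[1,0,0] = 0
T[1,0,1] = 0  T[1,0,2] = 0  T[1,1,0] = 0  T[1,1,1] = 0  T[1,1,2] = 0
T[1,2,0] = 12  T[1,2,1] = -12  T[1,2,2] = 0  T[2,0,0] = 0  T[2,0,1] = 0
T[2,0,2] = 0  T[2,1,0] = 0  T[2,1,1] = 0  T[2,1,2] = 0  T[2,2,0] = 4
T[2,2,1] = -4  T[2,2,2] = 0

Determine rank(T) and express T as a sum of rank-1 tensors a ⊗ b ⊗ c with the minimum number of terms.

Lower bound: T ≠ 0 (e.g. T[0,2,0] = 8), so rank(T) ≥ 1.
Upper bound: if T = a ⊗ b ⊗ c then every fibre of T is a multiple of the corresponding factor, so read the factors off the fibres through the nonzero entry T[0,2,0] = 8.
The mode-1 fibre T[:,2,0] = [8, 12, 4] gives a = [2, 3, 1] (primitive direction); the mode-2 fibre T[0,:,0] = [0, 0, 8] gives b = [0, 0, 1]; then c[k] = T[0,2,k] / (a[0]·b[2]) = [8, -8, 0] / 2 = [4, -4, 0].
Expanding [2, 3, 1] ⊗ [0, 0, 1] ⊗ [4, -4, 0] reproduces all 27 entries of T, so T = [2, 3, 1] ⊗ [0, 0, 1] ⊗ [4, -4, 0] and rank(T) ≤ 1.
These bounds meet, so rank(T) = 1.
Check entry T[1,2,1] = -12: (3)·(1)·(-4) = -12.

rank(T) = 1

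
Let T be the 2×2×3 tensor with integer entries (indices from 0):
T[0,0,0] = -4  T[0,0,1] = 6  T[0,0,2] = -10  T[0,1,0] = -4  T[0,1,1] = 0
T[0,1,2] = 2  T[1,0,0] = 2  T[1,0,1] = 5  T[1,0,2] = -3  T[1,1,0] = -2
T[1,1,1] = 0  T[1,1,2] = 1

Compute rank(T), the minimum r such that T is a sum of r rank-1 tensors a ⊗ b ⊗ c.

Lower bound: in the mode-3 unfolding of T (rows indexed by k, columns by (i,j)) the 3×3 minor on rows k ∈ {0, 1, 2}, columns (i,j) ∈ {(0,0), (0,1), (1,0)} is det [[-4, -4, 2], [6, 0, 5], [-10, 2, -3]] = 192 ≠ 0, so that unfolding has rank ≥ 3 and hence rank(T) ≥ 3 (CP rank is at least every unfolding rank, though it can be larger).
Upper bound: T is a sum of 3 rank-1 terms, T = (2, -1) ⊗ (1, 0) ⊗ (-2, -1, -1) + (2, 1) ⊗ (0, 1) ⊗ (-2, 2, -1) + (2, 1) ⊗ (2, -1) ⊗ (0, 2, -2) (written with every a and b primitive with positive leading entry and the scale carried by c; CP decompositions are not unique, and this one is verified by expanding entrywise), so rank(T) ≤ 3.
These bounds meet, so rank(T) = 3.

3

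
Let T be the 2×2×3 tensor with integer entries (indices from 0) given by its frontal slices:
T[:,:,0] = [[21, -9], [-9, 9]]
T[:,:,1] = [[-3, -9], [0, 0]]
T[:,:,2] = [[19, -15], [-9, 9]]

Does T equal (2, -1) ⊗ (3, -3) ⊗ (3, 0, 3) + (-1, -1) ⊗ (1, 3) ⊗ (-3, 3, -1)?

No

Reconstruct entry (1,0,0) from the claimed factors: Σₗ aₗ[1]bₗ[0]cₗ[0] = (-1)·(3)·(3) + (-1)·(1)·(-3) = -6, but T[1,0,0] = -9. The claim is false.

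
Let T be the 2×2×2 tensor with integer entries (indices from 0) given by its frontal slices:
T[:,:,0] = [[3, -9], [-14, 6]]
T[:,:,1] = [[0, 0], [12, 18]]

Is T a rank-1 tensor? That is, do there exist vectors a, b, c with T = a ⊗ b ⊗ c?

The mode-2 unfolding of T (rows indexed by j, columns by (i,k) = (0,0), (0,1), (1,0), (1,1)) is [[3, 0, -14, 12], [-9, 0, 6, 18]].
There the 2×2 minor on rows j ∈ {0, 1}, columns (i,k) ∈ {(0,0), (1,0)} is det [[3, -14], [-9, 6]] = -108 ≠ 0, so this unfolding has rank ≥ 2; CP rank is at least every unfolding rank, so rank(T) ≥ 2.
In particular rank(T) ≥ 2 > 1, so T is not rank-1.

No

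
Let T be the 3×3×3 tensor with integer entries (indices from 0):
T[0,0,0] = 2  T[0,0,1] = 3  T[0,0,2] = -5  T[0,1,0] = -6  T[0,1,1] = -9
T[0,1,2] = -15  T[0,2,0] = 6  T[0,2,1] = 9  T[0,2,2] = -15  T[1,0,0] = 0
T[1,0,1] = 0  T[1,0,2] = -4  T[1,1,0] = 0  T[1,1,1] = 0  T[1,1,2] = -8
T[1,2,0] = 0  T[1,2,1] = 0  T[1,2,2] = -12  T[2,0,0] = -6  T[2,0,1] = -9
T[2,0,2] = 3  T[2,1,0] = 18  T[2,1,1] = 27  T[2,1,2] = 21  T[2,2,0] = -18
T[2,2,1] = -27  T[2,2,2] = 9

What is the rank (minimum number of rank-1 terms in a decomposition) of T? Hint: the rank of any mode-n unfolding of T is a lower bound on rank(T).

Lower bound: the mode-1 unfolding of T (rows indexed by i, columns by (j,k) = (0,0), (0,1), (0,2), (1,0), (1,1), (1,2), (2,0), (2,1), (2,2)) is [[2, 3, -5, -6, -9, -15, 6, 9, -15], [0, 0, -4, 0, 0, -8, 0, 0, -12], [-6, -9, 3, 18, 27, 21, -18, -27, 9]].
There the 2×2 minor on rows i ∈ {0, 1}, columns (j,k) ∈ {(0,0), (0,2)} is det [[2, -5], [0, -4]] = -8 ≠ 0, so this unfolding has rank ≥ 2; CP rank is at least every unfolding rank, so rank(T) ≥ 2. (This is only a lower bound: in general the CP rank may exceed every unfolding rank, so we still need to exhibit 2 rank-1 terms summing to T.)
Upper bound — finding two terms. Write S_k = T[:,:,k] for the frontal slices: S₀ = [[2, -6, 6], [0, 0, 0], [-6, 18, -18]], S₁ = [[3, -9, 9], [0, 0, 0], [-9, 27, -27]], S₂ = [[-5, -15, -15], [-4, -8, -12], [3, 21, 9]].
If T = a₁ ∘ b₁ ∘ c₁ + a₂ ∘ b₂ ∘ c₂ then each S_k = c₁[k]·a₁b₁ᵀ + c₂[k]·a₂b₂ᵀ. S₀ and S₂ are linearly independent, so a₁b₁ᵀ and a₂b₂ᵀ must span the same plane of matrices: they are the rank-1 matrices of the form x·S₀ + y·S₂.
The 2×2 minor of x·S₀ + y·S₂ on rows {0,1}, columns {0,1} is −40·xy − 20·y² = (-20)·(y)(2·x + y), vanishing at (x:y) = (1:0) and (1:-2).
M₁ = S₀ = [[2, -6, 6], [0, 0, 0], [-6, 18, -18]] = 2·[1, 0, -3][1, -3, 3]ᵀ and M₂ = S₀ − 2·S₂ = [[12, 24, 36], [8, 16, 24], [-12, -24, -36]] = 4·[3, 2, -3][1, 2, 3]ᵀ, so take a₁ = [1, 0, -3], b₁ = [1, -3, 3], a₂ = [3, 2, -3], b₂ = [1, 2, 3].
Each slice is an integer combination of E₁ = a₁b₁ᵀ and E₂ = a₂b₂ᵀ: S₀ = 2·E₁, S₁ = 3·E₁, S₂ = E₁ − 2·E₂; reading off coefficients, c₁ = [2, 3, 1] and c₂ = [0, 0, -2].
Hence T = [1, 0, -3] ∘ [1, -3, 3] ∘ [2, 3, 1] + [3, 2, -3] ∘ [1, 2, 3] ∘ [0, 0, -2], so rank(T) ≤ 2.
These bounds meet, so rank(T) = 2.
Check entry T[0,1,1] = -9: (1)·(-3)·(3) + (3)·(2)·(0) = -9.

2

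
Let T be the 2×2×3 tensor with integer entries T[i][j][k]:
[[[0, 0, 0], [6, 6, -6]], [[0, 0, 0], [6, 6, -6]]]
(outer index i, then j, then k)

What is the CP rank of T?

1

Lower bound: T ≠ 0 (e.g. T[0,1,0] = 6), so rank(T) ≥ 1.
Upper bound: the mode-1 fibre T[:,1,0] = [6, 6] gives a = (1, 1) (primitive direction); the mode-2 fibre T[0,:,0] = [0, 6] gives b = (0, 1); then c[k] = T[0,1,k] / (a[0]·b[1]) = [6, 6, -6] / 1 = (6, 6, -6).
Expanding (1, 1) ∘ (0, 1) ∘ (6, 6, -6) reproduces all 12 entries of T, so T = (1, 1) ∘ (0, 1) ∘ (6, 6, -6) and rank(T) ≤ 1.
These bounds meet, so rank(T) = 1.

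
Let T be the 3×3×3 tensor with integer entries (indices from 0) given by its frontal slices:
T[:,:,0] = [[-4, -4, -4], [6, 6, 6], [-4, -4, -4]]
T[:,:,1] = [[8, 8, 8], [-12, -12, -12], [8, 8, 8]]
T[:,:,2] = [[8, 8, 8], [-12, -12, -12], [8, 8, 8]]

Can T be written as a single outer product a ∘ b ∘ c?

Yes

The mode-1 fibre T[:,0,0] = [-4, 6, -4] gives a = [2, -3, 2] (primitive direction); the mode-2 fibre T[0,:,0] = [-4, -4, -4] gives b = [1, 1, 1]; then c[k] = T[0,0,k] / (a[0]·b[0]) = [-4, 8, 8] / 2 = [-2, 4, 4].
Expanding [2, -3, 2] ∘ [1, 1, 1] ∘ [-2, 4, 4] reproduces all 27 entries of T, so T = [2, -3, 2] ∘ [1, 1, 1] ∘ [-2, 4, 4] and rank(T) ≤ 1.
Equivalently every frontal slice T[:,:,k] is c[k] times the rank-1 matrix [2, -3, 2] ∘ [1, 1, 1]. So T has rank 1 (it is nonzero).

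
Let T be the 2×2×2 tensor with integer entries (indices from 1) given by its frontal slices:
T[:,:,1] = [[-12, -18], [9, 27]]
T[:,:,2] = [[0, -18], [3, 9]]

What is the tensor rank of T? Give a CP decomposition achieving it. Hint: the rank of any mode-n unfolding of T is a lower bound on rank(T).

Lower bound: the mode-3 unfolding of T (rows indexed by k, columns by (i,j) = (1,1), (1,2), (2,1), (2,2)) is [[-12, -18, 9, 27], [0, -18, 3, 9]].
There the 2×2 minor on rows k ∈ {1, 2}, columns (i,j) ∈ {(1,1), (1,2)} is det [[-12, -18], [0, -18]] = 216 ≠ 0, so this unfolding has rank ≥ 2; CP rank is at least every unfolding rank, so rank(T) ≥ 2. (Unfolding ranks only ever bound the CP rank from below — rank(T) can be strictly larger than all of them — so the matching upper bound has to come from an explicit 2-term decomposition.)
Upper bound — finding two terms. Write S_k = T[:,:,k] for the frontal slices: S₁ = [[-12, -18], [9, 27]], S₂ = [[0, -18], [3, 9]].
If T = a₁ ⊗ b₁ ⊗ c₁ + a₂ ⊗ b₂ ⊗ c₂ then each S_k = c₁[k]·a₁b₁ᵀ + c₂[k]·a₂b₂ᵀ. S₁ and S₂ are linearly independent, so a₁b₁ᵀ and a₂b₂ᵀ must span the same plane of matrices: they are the rank-1 matrices of the form x·S₁ + y·S₂.
det(x·S₁ + y·S₂) is −162·x² + 108·xy + 54·y² = (-54)·(x − y)(3·x + y), vanishing at (x:y) = (1:1) and (1:-3).
M₁ = S₁ + S₂ = [[-12, -36], [12, 36]] = (-12)·[1, -1][1, 3]ᵀ and M₂ = S₁ − 3·S₂ = [[-12, 36], [0, 0]] = (-12)·[1, 0][1, -3]ᵀ, so take a₁ = [1, -1], b₁ = [1, 3], a₂ = [1, 0], b₂ = [1, -3].
Each slice is an integer combination of E₁ = a₁b₁ᵀ and E₂ = a₂b₂ᵀ: S₁ = −9·E₁ − 3·E₂, S₂ = −3·E₁ + 3·E₂; reading off coefficients, c₁ = [-9, -3] and c₂ = [-3, 3].
Hence T = [1, -1] ⊗ [1, 3] ⊗ [-9, -3] + [1, 0] ⊗ [1, -3] ⊗ [-3, 3], so rank(T) ≤ 2.
These bounds meet, so rank(T) = 2.

rank(T) = 2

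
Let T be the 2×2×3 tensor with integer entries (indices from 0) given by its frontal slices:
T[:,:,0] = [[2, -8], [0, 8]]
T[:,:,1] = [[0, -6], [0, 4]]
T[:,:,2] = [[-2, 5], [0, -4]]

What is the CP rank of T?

Lower bound: in the mode-3 unfolding of T (rows indexed by k, columns by (i,j)) the 3×3 minor on rows k ∈ {0, 1, 2}, columns (i,j) ∈ {(0,0), (0,1), (1,1)} is det [[2, -8, 8], [0, -6, 4], [-2, 5, -4]] = -24 ≠ 0, so that unfolding has rank ≥ 3 and hence rank(T) ≥ 3 (CP rank is at least every unfolding rank, though it can be larger).
Upper bound: T is a sum of 3 rank-1 terms, T = [1, -1] ⊗ [0, 1] ⊗ [-8, -4, 4] + [1, 0] ⊗ [1, -1] ⊗ [0, 2, -1] + [1, 0] ⊗ [1, 0] ⊗ [2, -2, -1] (one valid choice — decompositions are not unique — normalised so each a, b is primitive with positive first nonzero entry; check it by expanding all entries), so rank(T) ≤ 3.
These bounds meet, so rank(T) = 3.

3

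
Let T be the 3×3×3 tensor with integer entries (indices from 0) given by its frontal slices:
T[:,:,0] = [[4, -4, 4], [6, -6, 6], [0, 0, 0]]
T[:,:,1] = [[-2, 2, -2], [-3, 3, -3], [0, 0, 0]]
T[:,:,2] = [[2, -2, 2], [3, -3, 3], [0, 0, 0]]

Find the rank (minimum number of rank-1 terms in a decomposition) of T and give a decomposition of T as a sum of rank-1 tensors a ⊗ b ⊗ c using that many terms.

rank(T) = 1

Lower bound: T ≠ 0 (e.g. T[0,0,0] = 4), so rank(T) ≥ 1.
Upper bound: if T = a ⊗ b ⊗ c then every fibre of T is a multiple of the corresponding factor, so read the factors off the fibres through the nonzero entry T[0,0,0] = 4.
The mode-1 fibre T[:,0,0] = [4, 6, 0] gives a = [2, 3, 0] (primitive direction); the mode-2 fibre T[0,:,0] = [4, -4, 4] gives b = [1, -1, 1]; then c[k] = T[0,0,k] / (a[0]·b[0]) = [4, -2, 2] / 2 = [2, -1, 1].
Expanding [2, 3, 0] ⊗ [1, -1, 1] ⊗ [2, -1, 1] reproduces all 27 entries of T, so T = [2, 3, 0] ⊗ [1, -1, 1] ⊗ [2, -1, 1] and rank(T) ≤ 1.
These bounds meet, so rank(T) = 1.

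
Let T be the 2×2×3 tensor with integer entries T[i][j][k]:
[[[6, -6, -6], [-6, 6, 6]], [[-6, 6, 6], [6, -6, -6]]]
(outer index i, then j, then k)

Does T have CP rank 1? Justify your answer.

If T = a (x) b (x) c then every fibre of T is a multiple of the corresponding factor, so read the factors off the fibres through the nonzero entry T[0,0,0] = 6.
The mode-1 fibre T[:,0,0] = [6, -6] gives a = (1, -1) (primitive direction); the mode-2 fibre T[0,:,0] = [6, -6] gives b = (1, -1); then c[k] = T[0,0,k] / (a[0]·b[0]) = [6, -6, -6] / 1 = (6, -6, -6).
Expanding (1, -1) (x) (1, -1) (x) (6, -6, -6) reproduces all 12 entries of T, so T = (1, -1) (x) (1, -1) (x) (6, -6, -6) and rank(T) ≤ 1.
Equivalently every frontal slice T[:,:,k] is c[k] times the rank-1 matrix (1, -1) (x) (1, -1). So T has rank 1 (it is nonzero).

Yes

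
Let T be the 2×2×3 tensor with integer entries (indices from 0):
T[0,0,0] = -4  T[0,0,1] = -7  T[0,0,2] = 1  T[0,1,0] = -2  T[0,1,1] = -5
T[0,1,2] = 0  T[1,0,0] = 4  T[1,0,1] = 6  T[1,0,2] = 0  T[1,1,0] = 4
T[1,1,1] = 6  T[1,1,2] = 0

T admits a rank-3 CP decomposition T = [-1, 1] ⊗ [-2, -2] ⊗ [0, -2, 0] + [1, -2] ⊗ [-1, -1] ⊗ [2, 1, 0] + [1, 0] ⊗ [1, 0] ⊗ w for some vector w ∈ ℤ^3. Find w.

w = [-2, -2, 1]

Subtract the known terms from T to get the rank-1 residual R = [1, 0] ⊗ [1, 0] ⊗ w, so R[i,j,k] = a[i]·b[j]·w[k]. Pick indices with nonzero a[0]·b[0] = (1)·(1) = 1. Only the fibre through (0,0,·) is needed: R[0,0,:] = T[0,0,:] − Σₗ aₗ[0]bₗ[0]cₗ = [-4, -7, 1] − (-1)·(-2)·[0, -2, 0] − (1)·(-1)·[2, 1, 0] = [-2, -2, 1]. Then w[k] = R[0,0,k] / 1 for each k, giving w = [-2, -2, 1] / 1 = [-2, -2, 1].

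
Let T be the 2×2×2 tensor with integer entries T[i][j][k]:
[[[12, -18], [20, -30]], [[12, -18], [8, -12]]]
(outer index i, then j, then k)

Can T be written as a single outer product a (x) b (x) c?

No

The mode-2 unfolding of T (rows indexed by j, columns by (i,k) = (0,0), (0,1), (1,0), (1,1)) is [[12, -18, 12, -18], [20, -30, 8, -12]].
There the 2×2 minor on rows j ∈ {0, 1}, columns (i,k) ∈ {(0,0), (1,0)} is det [[12, 12], [20, 8]] = -144 ≠ 0, so this unfolding has rank ≥ 2; CP rank is at least every unfolding rank, so rank(T) ≥ 2.
In particular rank(T) ≥ 2 > 1, so T is not rank-1.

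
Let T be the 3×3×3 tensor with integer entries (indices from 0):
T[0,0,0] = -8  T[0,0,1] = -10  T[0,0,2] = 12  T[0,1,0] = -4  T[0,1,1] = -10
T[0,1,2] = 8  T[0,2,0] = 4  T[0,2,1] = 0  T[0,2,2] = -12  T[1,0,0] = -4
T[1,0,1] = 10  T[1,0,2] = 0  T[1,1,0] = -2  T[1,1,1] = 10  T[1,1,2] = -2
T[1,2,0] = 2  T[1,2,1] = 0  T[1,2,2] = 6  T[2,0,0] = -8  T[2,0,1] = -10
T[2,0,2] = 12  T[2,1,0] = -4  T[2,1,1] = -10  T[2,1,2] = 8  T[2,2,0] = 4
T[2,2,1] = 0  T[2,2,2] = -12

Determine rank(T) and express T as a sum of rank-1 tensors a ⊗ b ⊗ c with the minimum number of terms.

Lower bound: the mode-2 unfolding of T (rows indexed by j, columns by (i,k) = (0,0), (0,1), (0,2), (1,0), (1,1), (1,2), (2,0), (2,1), (2,2)) is [[-8, -10, 12, -4, 10, 0, -8, -10, 12], [-4, -10, 8, -2, 10, -2, -4, -10, 8], [4, 0, -12, 2, 0, 6, 4, 0, -12]].
There the 3×3 minor on rows j ∈ {0, 1, 2}, columns (i,k) ∈ {(0,0), (0,1), (0,2)} is det [[-8, -10, 12], [-4, -10, 8], [4, 0, -12]] = -320 ≠ 0, so this unfolding has rank ≥ 3; CP rank is at least every unfolding rank, so rank(T) ≥ 3. (Unfolding ranks only ever bound the CP rank from below — rank(T) can be strictly larger than all of them — so the matching upper bound has to come from an explicit 3-term decomposition.)
Upper bound: T is a sum of 3 rank-1 terms, T = (1, -1, 1) ⊗ (1, 1, -2) ⊗ (0, -2, 4) + (1, -1, 1) ⊗ (2, 2, 1) ⊗ (0, -4, 0) + (2, 1, 2) ⊗ (2, 1, -1) ⊗ (-2, 0, 2) (written with every a and b primitive with positive leading entry and the scale carried by c; CP decompositions are not unique, and this one is verified by expanding entrywise), so rank(T) ≤ 3.
These bounds meet, so rank(T) = 3.

rank(T) = 3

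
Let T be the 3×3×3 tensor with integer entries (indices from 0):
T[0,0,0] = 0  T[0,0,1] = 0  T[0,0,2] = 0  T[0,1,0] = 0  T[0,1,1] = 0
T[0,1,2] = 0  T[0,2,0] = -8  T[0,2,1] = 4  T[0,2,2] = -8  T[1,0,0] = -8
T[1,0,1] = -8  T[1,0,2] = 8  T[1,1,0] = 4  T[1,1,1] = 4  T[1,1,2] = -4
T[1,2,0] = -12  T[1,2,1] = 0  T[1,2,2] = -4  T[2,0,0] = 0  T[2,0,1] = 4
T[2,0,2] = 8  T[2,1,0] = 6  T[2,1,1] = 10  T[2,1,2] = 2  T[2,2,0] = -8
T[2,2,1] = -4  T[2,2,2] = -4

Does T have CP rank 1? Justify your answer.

The mode-1 unfolding of T (rows indexed by i, columns by (j,k) = (0,0), (0,1), (0,2), (1,0), (1,1), (1,2), (2,0), (2,1), (2,2)) is [[0, 0, 0, 0, 0, 0, -8, 4, -8], [-8, -8, 8, 4, 4, -4, -12, 0, -4], [0, 4, 8, 6, 10, 2, -8, -4, -4]].
There the 3×3 minor on rows i ∈ {0, 1, 2}, columns (j,k) ∈ {(0,0), (0,1), (2,0)} is det [[0, 0, -8], [-8, -8, -12], [0, 4, -8]] = 256 ≠ 0, so this unfolding has rank ≥ 3; CP rank is at least every unfolding rank, so rank(T) ≥ 3.
In particular rank(T) ≥ 3 > 1, so T is not rank-1.

No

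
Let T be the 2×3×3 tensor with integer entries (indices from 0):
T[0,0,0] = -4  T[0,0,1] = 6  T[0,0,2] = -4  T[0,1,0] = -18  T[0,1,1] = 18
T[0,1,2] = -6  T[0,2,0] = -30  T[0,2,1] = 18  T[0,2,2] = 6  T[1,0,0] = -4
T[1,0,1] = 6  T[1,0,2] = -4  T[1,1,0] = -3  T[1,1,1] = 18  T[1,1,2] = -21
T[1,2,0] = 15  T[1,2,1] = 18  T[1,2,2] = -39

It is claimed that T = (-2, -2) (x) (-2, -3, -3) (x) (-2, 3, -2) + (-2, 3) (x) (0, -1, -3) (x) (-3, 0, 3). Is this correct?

No

Reconstruct entry (0,0,0) from the claimed factors: Σₗ aₗ[0]bₗ[0]cₗ[0] = (-2)·(-2)·(-2) + (-2)·(0)·(-3) = -8, but T[0,0,0] = -4. The claim is false.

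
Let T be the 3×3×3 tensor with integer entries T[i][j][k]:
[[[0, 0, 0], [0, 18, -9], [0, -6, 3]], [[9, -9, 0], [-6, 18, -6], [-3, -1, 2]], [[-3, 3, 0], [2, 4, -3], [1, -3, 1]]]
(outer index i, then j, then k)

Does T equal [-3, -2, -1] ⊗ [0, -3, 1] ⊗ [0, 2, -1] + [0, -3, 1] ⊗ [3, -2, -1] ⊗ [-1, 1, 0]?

Reconstruct entrywise from the claimed factors. For example, T[0,0,2] = 0 and Σₗ aₗ[0]bₗ[0]cₗ[2] = (-3)·(0)·(-1) + (0)·(3)·(0) = 0; checking all 27 entries, every one matches. The claim holds.

Yes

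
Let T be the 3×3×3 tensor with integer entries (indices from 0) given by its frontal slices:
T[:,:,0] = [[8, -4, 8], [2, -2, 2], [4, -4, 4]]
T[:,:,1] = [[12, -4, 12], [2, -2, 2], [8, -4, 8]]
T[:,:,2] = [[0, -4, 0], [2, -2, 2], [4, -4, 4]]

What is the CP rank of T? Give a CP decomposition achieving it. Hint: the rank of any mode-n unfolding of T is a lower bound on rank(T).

rank(T) = 3

Lower bound: the mode-1 unfolding of T (rows indexed by i, columns by (j,k) = (0,0), (0,1), (0,2), (1,0), (1,1), (1,2), (2,0), (2,1), (2,2)) is [[8, 12, 0, -4, -4, -4, 8, 12, 0], [2, 2, 2, -2, -2, -2, 2, 2, 2], [4, 8, 4, -4, -4, -4, 4, 8, 4]].
There the 3×3 minor on rows i ∈ {0, 1, 2}, columns (j,k) ∈ {(0,0), (0,1), (0,2)} is det [[8, 12, 0], [2, 2, 2], [4, 8, 4]] = -64 ≠ 0, so this unfolding has rank ≥ 3; CP rank is at least every unfolding rank, so rank(T) ≥ 3. (This is only a lower bound: in general the CP rank may exceed every unfolding rank, so we still need to exhibit 3 rank-1 terms summing to T.)
Upper bound: T is a sum of 3 rank-1 terms, T = (1, 0, 0) (x) (1, 0, 1) (x) (4, 4, -4) + (1, 0, 1) (x) (1, 0, 1) (x) (0, 4, 0) + (2, 1, 2) (x) (1, -1, 1) (x) (2, 2, 2) (one valid choice — decompositions are not unique — normalised so each a, b is primitive with positive first nonzero entry; check it by expanding all entries), so rank(T) ≤ 3.
These bounds meet, so rank(T) = 3.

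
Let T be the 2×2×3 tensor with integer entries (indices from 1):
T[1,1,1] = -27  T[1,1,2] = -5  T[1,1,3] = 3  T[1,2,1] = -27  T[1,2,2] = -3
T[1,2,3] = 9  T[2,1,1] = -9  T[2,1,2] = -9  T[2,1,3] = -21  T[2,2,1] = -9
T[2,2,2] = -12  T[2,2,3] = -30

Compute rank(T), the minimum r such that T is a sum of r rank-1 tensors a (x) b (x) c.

Lower bound: the mode-3 unfolding of T (rows indexed by k, columns by (i,j) = (1,1), (1,2), (2,1), (2,2)) is [[-27, -27, -9, -9], [-5, -3, -9, -12], [3, 9, -21, -30]].
There the 2×2 minor on rows k ∈ {1, 2}, columns (i,j) ∈ {(1,1), (1,2)} is det [[-27, -27], [-5, -3]] = -54 ≠ 0, so this unfolding has rank ≥ 2; CP rank is at least every unfolding rank, so rank(T) ≥ 2. (Unfolding ranks only ever bound the CP rank from below — rank(T) can be strictly larger than all of them — so the matching upper bound has to come from an explicit 2-term decomposition.)
Upper bound — finding two terms. Write S_k = T[:,:,k] for the frontal slices: S₁ = [[-27, -27], [-9, -9]], S₂ = [[-5, -3], [-9, -12]], S₃ = [[3, 9], [-21, -30]].
If T = a₁ (x) b₁ (x) c₁ + a₂ (x) b₂ (x) c₂ then each S_k = c₁[k]·a₁b₁ᵀ + c₂[k]·a₂b₂ᵀ. S₁ and S₂ are linearly independent, so a₁b₁ᵀ and a₂b₂ᵀ must span the same plane of matrices: they are the rank-1 matrices of the form x·S₁ + y·S₂.
det(x·S₁ + y·S₂) is 99·xy + 33·y² = 33·(y)(3·x + y), vanishing at (x:y) = (1:0) and (1:-3).
M₁ = S₁ = [[-27, -27], [-9, -9]] = (-9)·(3, 1)(1, 1)ᵀ and M₂ = S₁ − 3·S₂ = [[-12, -18], [18, 27]] = (-3)·(2, -3)(2, 3)ᵀ, so take a₁ = (3, 1), b₁ = (1, 1), a₂ = (2, -3), b₂ = (2, 3).
Each slice is an integer combination of E₁ = a₁b₁ᵀ and E₂ = a₂b₂ᵀ: S₁ = −9·E₁, S₂ = −3·E₁ + E₂, S₃ = −3·E₁ + 3·E₂; reading off coefficients, c₁ = (-9, -3, -3) and c₂ = (0, 1, 3).
Hence T = (3, 1) (x) (1, 1) (x) (-9, -3, -3) + (2, -3) (x) (2, 3) (x) (0, 1, 3), so rank(T) ≤ 2.
These bounds meet, so rank(T) = 2.

2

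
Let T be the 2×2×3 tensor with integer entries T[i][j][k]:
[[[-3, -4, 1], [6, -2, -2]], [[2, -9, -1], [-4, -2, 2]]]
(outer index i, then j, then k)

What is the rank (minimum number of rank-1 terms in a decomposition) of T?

3

Lower bound: the mode-3 unfolding of T (rows indexed by k, columns by (i,j) = (0,0), (0,1), (1,0), (1,1)) is [[-3, 6, 2, -4], [-4, -2, -9, -2], [1, -2, -1, 2]].
There the 3×3 minor on rows k ∈ {0, 1, 2}, columns (i,j) ∈ {(0,0), (0,1), (1,0)} is det [[-3, 6, 2], [-4, -2, -9], [1, -2, -1]] = -10 ≠ 0, so this unfolding has rank ≥ 3; CP rank is at least every unfolding rank, so rank(T) ≥ 3. (This is only a lower bound: in general the CP rank may exceed every unfolding rank, so we still need to exhibit 3 rank-1 terms summing to T.)
Upper bound: T is a sum of 3 rank-1 terms, T = [1, -1] (x) [1, -2] (x) [-2, 1, 1] + [1, 0] (x) [1, -2] (x) [-1, -1, 0] + [1, 2] (x) [2, 1] (x) [0, -2, 0] (one valid choice — decompositions are not unique — normalised so each a, b is primitive with positive first nonzero entry; check it by expanding all entries), so rank(T) ≤ 3.
These bounds meet, so rank(T) = 3.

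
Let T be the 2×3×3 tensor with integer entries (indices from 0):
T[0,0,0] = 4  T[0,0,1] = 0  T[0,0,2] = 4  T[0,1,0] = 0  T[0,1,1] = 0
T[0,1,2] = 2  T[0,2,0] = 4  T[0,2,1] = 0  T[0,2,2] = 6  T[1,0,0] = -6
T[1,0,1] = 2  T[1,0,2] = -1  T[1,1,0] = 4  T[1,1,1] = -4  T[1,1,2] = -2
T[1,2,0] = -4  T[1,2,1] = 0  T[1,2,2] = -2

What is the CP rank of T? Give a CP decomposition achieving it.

rank(T) = 3

Lower bound: in the mode-2 unfolding of T (rows indexed by j, columns by (i,k)) the 3×3 minor on rows j ∈ {0, 1, 2}, columns (i,k) ∈ {(0,0), (0,2), (1,0)} is det [[4, 4, -6], [0, 2, 4], [4, 6, -4]] = -16 ≠ 0, so that unfolding has rank ≥ 3 and hence rank(T) ≥ 3 (CP rank is at least every unfolding rank, though it can be larger).
Upper bound: T is a sum of 3 rank-1 terms, T = (0, 1) ∘ (1, -2, 0) ∘ (-2, 2, 1) + (1, -1) ∘ (1, 0, 1) ∘ (4, 0, 2) + (1, 0) ∘ (1, 1, 2) ∘ (0, 0, 2) (written with every a and b primitive with positive leading entry and the scale carried by c; CP decompositions are not unique, and this one is verified by expanding entrywise), so rank(T) ≤ 3.
These bounds meet, so rank(T) = 3.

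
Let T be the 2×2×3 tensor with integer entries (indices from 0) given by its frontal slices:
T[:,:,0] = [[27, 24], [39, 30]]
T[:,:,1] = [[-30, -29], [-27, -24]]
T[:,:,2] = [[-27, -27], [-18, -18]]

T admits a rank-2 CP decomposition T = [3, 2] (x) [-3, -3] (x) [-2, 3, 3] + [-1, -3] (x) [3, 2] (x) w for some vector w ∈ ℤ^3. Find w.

w = [-3, 1, 0]

Subtract the known terms from T to get the rank-1 residual R = [-1, -3] (x) [3, 2] (x) w, so R[i,j,k] = a[i]·b[j]·w[k]. Pick indices with nonzero a[0]·b[0] = (-1)·(3) = -3. Only the fibre through (0,0,·) is needed: R[0,0,:] = T[0,0,:] − Σₗ aₗ[0]bₗ[0]cₗ = [27, -30, -27] − (3)·(-3)·[-2, 3, 3] = [9, -3, 0]. Then w[k] = R[0,0,k] / -3 for each k, giving w = [9, -3, 0] / -3 = [-3, 1, 0].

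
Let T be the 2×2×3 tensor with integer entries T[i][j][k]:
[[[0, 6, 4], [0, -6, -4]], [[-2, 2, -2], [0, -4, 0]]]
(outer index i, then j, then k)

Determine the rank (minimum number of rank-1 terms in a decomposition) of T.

3

Lower bound: the mode-3 unfolding of T (rows indexed by k, columns by (i,j) = (0,0), (0,1), (1,0), (1,1)) is [[0, 0, -2, 0], [6, -6, 2, -4], [4, -4, -2, 0]].
There the 3×3 minor on rows k ∈ {0, 1, 2}, columns (i,j) ∈ {(0,0), (1,0), (1,1)} is det [[0, -2, 0], [6, 2, -4], [4, -2, 0]] = 32 ≠ 0, so this unfolding has rank ≥ 3; CP rank is at least every unfolding rank, so rank(T) ≥ 3. (This is only a lower bound: in general the CP rank may exceed every unfolding rank, so we still need to exhibit 3 rank-1 terms summing to T.)
Upper bound: T is a sum of 3 rank-1 terms, T = [0, 1] ⊗ [1, 0] ⊗ [-2, -2, -2] + [1, 0] ⊗ [1, -1] ⊗ [0, -2, 4] + [2, 1] ⊗ [1, -1] ⊗ [0, 4, 0] (written with every a and b primitive with positive leading entry and the scale carried by c; CP decompositions are not unique, and this one is verified by expanding entrywise), so rank(T) ≤ 3.
These bounds meet, so rank(T) = 3.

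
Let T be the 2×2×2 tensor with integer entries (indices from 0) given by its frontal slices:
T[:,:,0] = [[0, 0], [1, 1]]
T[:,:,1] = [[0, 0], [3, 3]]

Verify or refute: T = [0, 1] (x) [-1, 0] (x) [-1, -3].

No

Reconstruct entry (1,1,0) from the claimed factors: Σₗ aₗ[1]bₗ[1]cₗ[0] = (1)·(0)·(-1) = 0, but T[1,1,0] = 1. The claim is false.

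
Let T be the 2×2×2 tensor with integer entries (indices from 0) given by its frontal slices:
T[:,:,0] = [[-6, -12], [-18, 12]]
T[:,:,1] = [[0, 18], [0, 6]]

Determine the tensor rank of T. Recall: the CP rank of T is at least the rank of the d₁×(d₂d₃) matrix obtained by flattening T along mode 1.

2

Lower bound: in the mode-3 unfolding of T (rows indexed by k, columns by (i,j)) the 2×2 minor on rows k ∈ {0, 1}, columns (i,j) ∈ {(0,0), (0,1)} is det [[-6, -12], [0, 18]] = -108 ≠ 0, so that unfolding has rank ≥ 2 and hence rank(T) ≥ 2 (CP rank is at least every unfolding rank, though it can be larger).
Upper bound: with S_k = T[:,:,k], the two rank-1 terms a₁b₁ᵀ, a₂b₂ᵀ are the rank-1 members of the pencil x·S₀ + y·S₁.
det(x·S₀ + y·S₁) is −288·x² + 288·xy = (-288)·(x − y)(x), vanishing at (x:y) = (1:1) and (0:1).
M₁ = S₀ + S₁ = [[-6, 6], [-18, 18]] = (-6)·[1, 3][1, -1]ᵀ and M₂ = S₁ = [[0, 18], [0, 6]] = 6·[3, 1][0, 1]ᵀ, so take a₁ = [1, 3], b₁ = [1, -1], a₂ = [3, 1], b₂ = [0, 1].
Each slice is an integer combination of E₁ = a₁b₁ᵀ and E₂ = a₂b₂ᵀ: S₀ = −6·E₁ − 6·E₂, S₁ = 6·E₂; reading off coefficients, c₁ = [-6, 0] and c₂ = [-6, 6].
Hence T = [1, 3] ⊗ [1, -1] ⊗ [-6, 0] + [3, 1] ⊗ [0, 1] ⊗ [-6, 6], so rank(T) ≤ 2.
These bounds meet, so rank(T) = 2.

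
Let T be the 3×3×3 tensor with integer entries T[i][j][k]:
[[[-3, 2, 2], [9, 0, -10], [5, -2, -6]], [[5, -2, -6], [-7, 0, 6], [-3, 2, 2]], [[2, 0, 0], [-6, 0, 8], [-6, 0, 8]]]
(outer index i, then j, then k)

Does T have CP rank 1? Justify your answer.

No

The mode-1 unfolding of T (rows indexed by i, columns by (j,k) = (0,0), (0,1), (0,2), (1,0), (1,1), (1,2), (2,0), (2,1), (2,2)) is [[-3, 2, 2, 9, 0, -10, 5, -2, -6], [5, -2, -6, -7, 0, 6, -3, 2, 2], [2, 0, 0, -6, 0, 8, -6, 0, 8]].
There the 3×3 minor on rows i ∈ {0, 1, 2}, columns (j,k) ∈ {(0,0), (0,1), (0,2)} is det [[-3, 2, 2], [5, -2, -6], [2, 0, 0]] = -16 ≠ 0, so this unfolding has rank ≥ 3; CP rank is at least every unfolding rank, so rank(T) ≥ 3.
In particular rank(T) ≥ 3 > 1, so T is not rank-1.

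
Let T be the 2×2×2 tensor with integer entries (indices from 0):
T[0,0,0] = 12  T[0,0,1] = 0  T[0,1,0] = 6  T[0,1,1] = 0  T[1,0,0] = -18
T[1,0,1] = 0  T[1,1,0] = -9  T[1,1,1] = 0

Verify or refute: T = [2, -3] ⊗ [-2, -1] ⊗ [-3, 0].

Yes

Reconstruct entrywise from the claimed factors. For example, T[1,0,0] = -18 and Σₗ aₗ[1]bₗ[0]cₗ[0] = (-3)·(-2)·(-3) = -18; checking all 8 entries, every one matches. The claim holds.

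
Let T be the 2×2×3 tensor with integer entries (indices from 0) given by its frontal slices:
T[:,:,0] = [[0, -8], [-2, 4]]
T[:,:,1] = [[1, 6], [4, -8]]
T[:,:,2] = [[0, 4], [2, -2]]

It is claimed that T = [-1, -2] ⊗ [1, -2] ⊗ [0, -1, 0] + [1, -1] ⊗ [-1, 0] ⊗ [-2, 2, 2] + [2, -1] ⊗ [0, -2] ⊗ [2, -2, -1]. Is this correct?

No

Reconstruct entry (0,0,0) from the claimed factors: Σₗ aₗ[0]bₗ[0]cₗ[0] = (-1)·(1)·(0) + (1)·(-1)·(-2) + (2)·(0)·(2) = 2, but T[0,0,0] = 0. The claim is false.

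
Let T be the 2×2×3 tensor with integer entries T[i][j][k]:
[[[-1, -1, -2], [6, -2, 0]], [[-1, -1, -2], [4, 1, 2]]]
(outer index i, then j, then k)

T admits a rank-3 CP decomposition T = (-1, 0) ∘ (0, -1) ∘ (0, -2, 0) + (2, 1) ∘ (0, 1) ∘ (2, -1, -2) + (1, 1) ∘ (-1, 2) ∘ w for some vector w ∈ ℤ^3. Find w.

w = (1, 1, 2)

Subtract the known terms from T to get the rank-1 residual R = (1, 1) ∘ (-1, 2) ∘ w, so R[i,j,k] = a[i]·b[j]·w[k]. Pick indices with nonzero a[0]·b[0] = (1)·(-1) = -1. Only the fibre through (0,0,·) is needed: R[0,0,:] = T[0,0,:] − Σₗ aₗ[0]bₗ[0]cₗ = [-1, -1, -2] − (-1)·(0)·(0, -2, 0) − (2)·(0)·(2, -1, -2) = [-1, -1, -2]. Then w[k] = R[0,0,k] / -1 for each k, giving w = [-1, -1, -2] / -1 = (1, 1, 2).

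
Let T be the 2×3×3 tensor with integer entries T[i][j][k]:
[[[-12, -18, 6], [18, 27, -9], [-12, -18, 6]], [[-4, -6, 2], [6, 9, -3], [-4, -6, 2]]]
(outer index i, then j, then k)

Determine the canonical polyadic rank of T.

1

Lower bound: T ≠ 0 (e.g. T[0,0,0] = -12), so rank(T) ≥ 1.
Upper bound: if T = a ⊗ b ⊗ c then every fibre of T is a multiple of the corresponding factor, so read the factors off the fibres through the nonzero entry T[0,0,0] = -12.
The mode-1 fibre T[:,0,0] = [-12, -4] gives a = [3, 1] (primitive direction); the mode-2 fibre T[0,:,0] = [-12, 18, -12] gives b = [2, -3, 2]; then c[k] = T[0,0,k] / (a[0]·b[0]) = [-12, -18, 6] / 6 = [-2, -3, 1].
Expanding [3, 1] ⊗ [2, -3, 2] ⊗ [-2, -3, 1] reproduces all 18 entries of T, so T = [3, 1] ⊗ [2, -3, 2] ⊗ [-2, -3, 1] and rank(T) ≤ 1.
These bounds meet, so rank(T) = 1.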